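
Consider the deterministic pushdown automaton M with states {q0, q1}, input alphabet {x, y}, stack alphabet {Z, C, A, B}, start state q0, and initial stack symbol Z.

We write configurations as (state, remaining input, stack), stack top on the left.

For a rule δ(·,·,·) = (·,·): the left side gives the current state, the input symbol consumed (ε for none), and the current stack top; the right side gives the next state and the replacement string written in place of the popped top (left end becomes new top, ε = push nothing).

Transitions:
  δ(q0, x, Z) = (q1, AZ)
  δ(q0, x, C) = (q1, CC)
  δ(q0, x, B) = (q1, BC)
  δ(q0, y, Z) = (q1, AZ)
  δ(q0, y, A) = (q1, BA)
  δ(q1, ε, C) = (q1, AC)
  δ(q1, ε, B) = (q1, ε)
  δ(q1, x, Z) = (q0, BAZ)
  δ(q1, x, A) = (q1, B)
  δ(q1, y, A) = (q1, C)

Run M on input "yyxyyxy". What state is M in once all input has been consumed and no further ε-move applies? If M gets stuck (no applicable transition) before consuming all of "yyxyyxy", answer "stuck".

(q0, yyxyyxy, Z)
  read y, top Z: go to q1, push AZ → (q1, yxyyxy, AZ)
  read y, top A: go to q1, push C → (q1, xyyxy, CZ)
  ε-move, top C: go to q1, push AC → (q1, xyyxy, ACZ)
  read x, top A: go to q1, push B → (q1, yyxy, BCZ)
  ε-move, top B: go to q1, push ε → (q1, yyxy, CZ)
  ε-move, top C: go to q1, push AC → (q1, yyxy, ACZ)
  read y, top A: go to q1, push C → (q1, yxy, CCZ)
  ε-move, top C: go to q1, push AC → (q1, yxy, ACCZ)
  read y, top A: go to q1, push C → (q1, xy, CCCZ)
  ε-move, top C: go to q1, push AC → (q1, xy, ACCCZ)
  read x, top A: go to q1, push B → (q1, y, BCCCZ)
  ε-move, top B: go to q1, push ε → (q1, y, CCCZ)
  ε-move, top C: go to q1, push AC → (q1, y, ACCCZ)
  read y, top A: go to q1, push C → (q1, ε, CCCCZ)
  ε-move, top C: go to q1, push AC → (q1, ε, ACCCCZ)
All input consumed; M is in state q1.

q1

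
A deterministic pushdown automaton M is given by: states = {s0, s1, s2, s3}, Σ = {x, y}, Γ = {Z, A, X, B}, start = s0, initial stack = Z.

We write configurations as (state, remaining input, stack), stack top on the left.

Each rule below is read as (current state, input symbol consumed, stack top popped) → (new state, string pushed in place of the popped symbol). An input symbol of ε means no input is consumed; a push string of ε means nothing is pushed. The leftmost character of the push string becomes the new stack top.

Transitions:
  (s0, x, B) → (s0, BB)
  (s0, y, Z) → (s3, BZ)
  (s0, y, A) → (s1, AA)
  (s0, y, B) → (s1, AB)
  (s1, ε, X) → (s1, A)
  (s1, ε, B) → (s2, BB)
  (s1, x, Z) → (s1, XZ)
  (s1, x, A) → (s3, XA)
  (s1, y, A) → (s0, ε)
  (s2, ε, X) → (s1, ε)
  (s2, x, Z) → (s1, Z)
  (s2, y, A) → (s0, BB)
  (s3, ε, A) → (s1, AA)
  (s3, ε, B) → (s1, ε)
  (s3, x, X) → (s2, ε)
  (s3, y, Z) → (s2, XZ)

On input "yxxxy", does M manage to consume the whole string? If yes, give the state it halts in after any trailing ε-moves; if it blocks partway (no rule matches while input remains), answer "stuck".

s0

(s0, yxxxy, Z) ⊢ (s3, xxxy, BZ) ⊢ (s1, xxxy, Z) ⊢ (s1, xxy, XZ) ⊢ (s1, xxy, AZ) ⊢ (s3, xy, XAZ) ⊢ (s2, y, AZ) ⊢ (s0, ε, BBZ)
All input consumed; M is in state s0.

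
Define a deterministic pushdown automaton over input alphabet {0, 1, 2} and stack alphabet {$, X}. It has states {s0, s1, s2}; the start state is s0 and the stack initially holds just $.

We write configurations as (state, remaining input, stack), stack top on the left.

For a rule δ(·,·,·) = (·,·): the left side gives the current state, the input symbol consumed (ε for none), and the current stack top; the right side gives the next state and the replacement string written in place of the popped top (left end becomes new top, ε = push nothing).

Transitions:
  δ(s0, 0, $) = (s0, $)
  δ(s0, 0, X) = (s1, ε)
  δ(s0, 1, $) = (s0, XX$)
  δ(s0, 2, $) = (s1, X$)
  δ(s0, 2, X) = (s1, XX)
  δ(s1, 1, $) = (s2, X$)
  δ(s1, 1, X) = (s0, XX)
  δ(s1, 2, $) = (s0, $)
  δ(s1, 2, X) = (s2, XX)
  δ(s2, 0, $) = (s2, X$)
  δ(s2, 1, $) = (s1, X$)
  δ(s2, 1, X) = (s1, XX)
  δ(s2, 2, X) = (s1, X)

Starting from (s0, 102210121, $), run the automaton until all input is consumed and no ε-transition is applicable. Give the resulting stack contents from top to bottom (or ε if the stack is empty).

(s0, 102210121, $)
  read 1, top $: go to s0, push XX$ → (s0, 02210121, XX$)
  read 0, top X: go to s1, push ε → (s1, 2210121, X$)
  read 2, top X: go to s2, push XX → (s2, 210121, XX$)
  read 2, top X: go to s1, push X → (s1, 10121, XX$)
  read 1, top X: go to s0, push XX → (s0, 0121, XXX$)
  read 0, top X: go to s1, push ε → (s1, 121, XX$)
  read 1, top X: go to s0, push XX → (s0, 21, XXX$)
  read 2, top X: go to s1, push XX → (s1, 1, XXXX$)
  read 1, top X: go to s0, push XX → (s0, ε, XXXXX$)
All input consumed in state s0 with stack XXXXX$.

XXXXX$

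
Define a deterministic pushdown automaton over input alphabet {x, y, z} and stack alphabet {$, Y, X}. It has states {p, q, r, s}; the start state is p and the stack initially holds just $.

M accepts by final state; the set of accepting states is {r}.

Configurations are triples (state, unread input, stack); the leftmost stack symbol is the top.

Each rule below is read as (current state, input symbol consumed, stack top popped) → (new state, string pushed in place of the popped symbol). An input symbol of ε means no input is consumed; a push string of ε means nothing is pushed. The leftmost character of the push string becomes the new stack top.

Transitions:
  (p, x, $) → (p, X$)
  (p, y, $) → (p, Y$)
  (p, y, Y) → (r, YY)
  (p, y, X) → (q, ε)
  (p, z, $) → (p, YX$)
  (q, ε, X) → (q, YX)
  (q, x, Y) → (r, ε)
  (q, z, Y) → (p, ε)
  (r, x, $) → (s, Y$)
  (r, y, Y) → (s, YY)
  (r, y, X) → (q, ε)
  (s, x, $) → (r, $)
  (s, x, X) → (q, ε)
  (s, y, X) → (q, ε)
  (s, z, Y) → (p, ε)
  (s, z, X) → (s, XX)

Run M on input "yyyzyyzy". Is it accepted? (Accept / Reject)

(p, yyyzyyzy, $)
  read y, top $: go to p, push Y$ → (p, yyzyyzy, Y$)
  read y, top Y: go to r, push YY → (r, yzyyzy, YY$)
  read y, top Y: go to s, push YY → (s, zyyzy, YYY$)
  read z, top Y: go to p, push ε → (p, yyzy, YY$)
  read y, top Y: go to r, push YY → (r, yzy, YYY$)
  read y, top Y: go to s, push YY → (s, zy, YYYY$)
  read z, top Y: go to p, push ε → (p, y, YYY$)
  read y, top Y: go to r, push YY → (r, ε, YYYY$)
All input consumed; state r ∈ F.

Accept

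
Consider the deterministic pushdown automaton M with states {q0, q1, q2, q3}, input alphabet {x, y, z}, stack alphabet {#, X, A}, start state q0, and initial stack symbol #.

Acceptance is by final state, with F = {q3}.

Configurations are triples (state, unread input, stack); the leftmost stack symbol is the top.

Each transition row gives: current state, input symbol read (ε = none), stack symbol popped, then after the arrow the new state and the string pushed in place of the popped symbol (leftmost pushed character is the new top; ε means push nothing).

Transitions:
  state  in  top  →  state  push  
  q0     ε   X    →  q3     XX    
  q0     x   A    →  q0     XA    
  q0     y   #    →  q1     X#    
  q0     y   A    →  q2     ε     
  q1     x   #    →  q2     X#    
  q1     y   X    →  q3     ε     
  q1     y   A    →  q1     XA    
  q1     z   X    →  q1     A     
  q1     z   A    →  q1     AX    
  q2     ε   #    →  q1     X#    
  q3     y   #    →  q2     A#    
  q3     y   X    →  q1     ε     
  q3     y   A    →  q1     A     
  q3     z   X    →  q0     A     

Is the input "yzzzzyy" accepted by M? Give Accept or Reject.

(q0, yzzzzyy, #) ⊢ (q1, zzzzyy, X#) ⊢ (q1, zzzyy, A#) ⊢ (q1, zzyy, AX#) ⊢ (q1, zyy, AXX#) ⊢ (q1, yy, AXXX#) ⊢ (q1, y, XAXXX#) ⊢ (q3, ε, AXXX#)
All input consumed; state q3 ∈ F.

Accept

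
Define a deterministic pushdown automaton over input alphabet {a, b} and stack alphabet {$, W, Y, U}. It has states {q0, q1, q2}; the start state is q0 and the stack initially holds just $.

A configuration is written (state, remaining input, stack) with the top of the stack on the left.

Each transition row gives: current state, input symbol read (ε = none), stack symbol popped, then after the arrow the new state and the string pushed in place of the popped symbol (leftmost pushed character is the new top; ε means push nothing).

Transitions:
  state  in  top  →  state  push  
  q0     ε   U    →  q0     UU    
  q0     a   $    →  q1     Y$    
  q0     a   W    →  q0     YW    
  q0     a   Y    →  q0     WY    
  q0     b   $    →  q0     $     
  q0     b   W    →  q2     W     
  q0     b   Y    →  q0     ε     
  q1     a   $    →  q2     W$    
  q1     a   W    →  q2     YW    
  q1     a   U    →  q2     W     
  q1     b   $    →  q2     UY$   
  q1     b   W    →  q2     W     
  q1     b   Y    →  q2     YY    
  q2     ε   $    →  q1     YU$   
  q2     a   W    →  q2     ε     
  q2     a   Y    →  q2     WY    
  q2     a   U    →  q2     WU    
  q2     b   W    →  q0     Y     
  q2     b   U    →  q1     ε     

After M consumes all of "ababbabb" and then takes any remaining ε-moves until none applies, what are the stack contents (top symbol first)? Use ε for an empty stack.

(q0, ababbabb, $)
  read a, top $: go to q1, push Y$ → (q1, babbabb, Y$)
  read b, top Y: go to q2, push YY → (q2, abbabb, YY$)
  read a, top Y: go to q2, push WY → (q2, bbabb, WYY$)
  read b, top W: go to q0, push Y → (q0, babb, YYY$)
  read b, top Y: go to q0, push ε → (q0, abb, YY$)
  read a, top Y: go to q0, push WY → (q0, bb, WYY$)
  read b, top W: go to q2, push W → (q2, b, WYY$)
  read b, top W: go to q0, push Y → (q0, ε, YYY$)
All input consumed in state q0 with stack YYY$.

YYY$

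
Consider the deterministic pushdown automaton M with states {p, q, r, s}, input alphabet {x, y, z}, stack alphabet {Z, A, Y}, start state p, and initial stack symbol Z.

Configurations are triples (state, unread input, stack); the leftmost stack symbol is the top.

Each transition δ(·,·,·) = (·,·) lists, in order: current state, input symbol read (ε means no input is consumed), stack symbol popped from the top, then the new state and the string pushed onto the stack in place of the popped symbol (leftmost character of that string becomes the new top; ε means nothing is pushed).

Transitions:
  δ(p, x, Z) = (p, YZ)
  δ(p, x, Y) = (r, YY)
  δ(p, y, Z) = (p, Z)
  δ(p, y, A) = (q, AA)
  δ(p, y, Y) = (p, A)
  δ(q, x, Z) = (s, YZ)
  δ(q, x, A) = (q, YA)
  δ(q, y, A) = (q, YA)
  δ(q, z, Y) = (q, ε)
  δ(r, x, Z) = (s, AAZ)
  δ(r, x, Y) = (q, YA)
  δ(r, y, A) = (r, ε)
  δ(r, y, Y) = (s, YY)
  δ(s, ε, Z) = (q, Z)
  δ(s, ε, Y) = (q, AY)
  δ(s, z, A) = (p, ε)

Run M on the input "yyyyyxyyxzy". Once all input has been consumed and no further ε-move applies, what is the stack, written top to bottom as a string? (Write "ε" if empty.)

YAAZ

(p, yyyyyxyyxzy, Z)
  read y, top Z: go to p, push Z → (p, yyyyxyyxzy, Z)
  read y, top Z: go to p, push Z → (p, yyyxyyxzy, Z)
  read y, top Z: go to p, push Z → (p, yyxyyxzy, Z)
  read y, top Z: go to p, push Z → (p, yxyyxzy, Z)
  read y, top Z: go to p, push Z → (p, xyyxzy, Z)
  read x, top Z: go to p, push YZ → (p, yyxzy, YZ)
  read y, top Y: go to p, push A → (p, yxzy, AZ)
  read y, top A: go to q, push AA → (q, xzy, AAZ)
  read x, top A: go to q, push YA → (q, zy, YAAZ)
  read z, top Y: go to q, push ε → (q, y, AAZ)
  read y, top A: go to q, push YA → (q, ε, YAAZ)
All input consumed in state q with stack YAAZ.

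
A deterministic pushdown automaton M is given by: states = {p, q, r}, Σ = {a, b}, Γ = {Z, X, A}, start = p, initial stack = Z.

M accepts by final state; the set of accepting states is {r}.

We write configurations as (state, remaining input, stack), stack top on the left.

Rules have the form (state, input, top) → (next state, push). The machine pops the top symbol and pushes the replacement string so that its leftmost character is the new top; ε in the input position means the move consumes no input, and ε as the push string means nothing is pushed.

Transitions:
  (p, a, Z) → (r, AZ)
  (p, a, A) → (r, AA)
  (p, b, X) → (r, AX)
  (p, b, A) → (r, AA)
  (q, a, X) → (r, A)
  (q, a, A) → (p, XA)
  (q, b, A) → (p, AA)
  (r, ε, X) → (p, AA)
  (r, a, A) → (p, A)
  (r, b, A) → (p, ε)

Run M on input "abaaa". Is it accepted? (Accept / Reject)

Accept

(p, abaaa, Z)
  read a, top Z: go to r, push AZ → (r, baaa, AZ)
  read b, top A: go to p, push ε → (p, aaa, Z)
  read a, top Z: go to r, push AZ → (r, aa, AZ)
  read a, top A: go to p, push A → (p, a, AZ)
  read a, top A: go to r, push AA → (r, ε, AAZ)
All input consumed; state r ∈ F.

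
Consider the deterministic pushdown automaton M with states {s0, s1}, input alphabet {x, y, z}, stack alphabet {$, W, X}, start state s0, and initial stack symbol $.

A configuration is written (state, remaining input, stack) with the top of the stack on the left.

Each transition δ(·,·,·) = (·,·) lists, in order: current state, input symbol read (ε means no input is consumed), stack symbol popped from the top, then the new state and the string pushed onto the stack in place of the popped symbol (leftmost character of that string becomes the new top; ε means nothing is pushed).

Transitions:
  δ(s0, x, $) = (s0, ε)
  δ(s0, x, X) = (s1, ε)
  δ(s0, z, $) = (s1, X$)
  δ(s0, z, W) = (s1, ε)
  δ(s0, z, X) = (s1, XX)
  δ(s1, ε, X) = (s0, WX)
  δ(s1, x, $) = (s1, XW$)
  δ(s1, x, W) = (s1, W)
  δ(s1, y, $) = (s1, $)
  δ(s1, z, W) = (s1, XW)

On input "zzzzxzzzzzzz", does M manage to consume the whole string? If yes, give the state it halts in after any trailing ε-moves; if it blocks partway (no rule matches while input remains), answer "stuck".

(s0, zzzzxzzzzzzz, $)
  read z, top $: go to s1, push X$ → (s1, zzzxzzzzzzz, X$)
  ε-move, top X: go to s0, push WX → (s0, zzzxzzzzzzz, WX$)
  read z, top W: go to s1, push ε → (s1, zzxzzzzzzz, X$)
  ε-move, top X: go to s0, push WX → (s0, zzxzzzzzzz, WX$)
  read z, top W: go to s1, push ε → (s1, zxzzzzzzz, X$)
  ε-move, top X: go to s0, push WX → (s0, zxzzzzzzz, WX$)
  read z, top W: go to s1, push ε → (s1, xzzzzzzz, X$)
  ε-move, top X: go to s0, push WX → (s0, xzzzzzzz, WX$)
No transition for (s0, x, top W); M blocks with input xzzzzzzz remaining.

stuck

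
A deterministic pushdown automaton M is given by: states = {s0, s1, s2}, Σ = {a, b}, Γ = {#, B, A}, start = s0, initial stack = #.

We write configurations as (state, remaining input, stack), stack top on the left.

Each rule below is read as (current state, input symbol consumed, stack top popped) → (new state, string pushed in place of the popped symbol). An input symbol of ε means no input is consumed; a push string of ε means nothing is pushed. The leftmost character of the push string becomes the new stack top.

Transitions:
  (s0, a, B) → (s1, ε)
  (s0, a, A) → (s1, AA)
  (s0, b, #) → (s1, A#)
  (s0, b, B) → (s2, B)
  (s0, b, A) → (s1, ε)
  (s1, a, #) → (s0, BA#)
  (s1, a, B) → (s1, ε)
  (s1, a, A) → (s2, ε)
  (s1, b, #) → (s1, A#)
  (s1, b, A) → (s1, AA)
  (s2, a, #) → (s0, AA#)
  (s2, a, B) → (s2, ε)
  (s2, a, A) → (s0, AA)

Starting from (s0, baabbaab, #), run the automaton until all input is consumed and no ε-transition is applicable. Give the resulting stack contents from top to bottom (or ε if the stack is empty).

(s0, baabbaab, #)
  read b, top #: go to s1, push A# → (s1, aabbaab, A#)
  read a, top A: go to s2, push ε → (s2, abbaab, #)
  read a, top #: go to s0, push AA# → (s0, bbaab, AA#)
  read b, top A: go to s1, push ε → (s1, baab, A#)
  read b, top A: go to s1, push AA → (s1, aab, AA#)
  read a, top A: go to s2, push ε → (s2, ab, A#)
  read a, top A: go to s0, push AA → (s0, b, AA#)
  read b, top A: go to s1, push ε → (s1, ε, A#)
All input consumed in state s1 with stack A#.

A#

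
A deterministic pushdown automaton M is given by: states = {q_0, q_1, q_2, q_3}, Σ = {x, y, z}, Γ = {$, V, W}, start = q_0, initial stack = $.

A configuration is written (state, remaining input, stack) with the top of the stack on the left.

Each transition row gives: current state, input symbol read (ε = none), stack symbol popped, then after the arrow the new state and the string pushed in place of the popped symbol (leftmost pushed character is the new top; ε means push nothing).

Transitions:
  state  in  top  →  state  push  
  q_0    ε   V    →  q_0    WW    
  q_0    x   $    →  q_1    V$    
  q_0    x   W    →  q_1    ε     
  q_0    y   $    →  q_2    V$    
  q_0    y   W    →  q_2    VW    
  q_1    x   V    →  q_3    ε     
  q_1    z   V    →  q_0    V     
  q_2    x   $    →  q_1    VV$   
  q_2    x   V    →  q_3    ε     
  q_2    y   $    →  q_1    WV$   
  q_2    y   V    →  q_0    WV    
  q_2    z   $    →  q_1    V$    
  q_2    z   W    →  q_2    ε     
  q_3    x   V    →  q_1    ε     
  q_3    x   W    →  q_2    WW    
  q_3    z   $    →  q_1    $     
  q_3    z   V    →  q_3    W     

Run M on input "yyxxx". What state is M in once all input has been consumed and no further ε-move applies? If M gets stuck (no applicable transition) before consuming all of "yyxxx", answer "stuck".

(q_0, yyxxx, $) ⊢ (q_2, yxxx, V$) ⊢ (q_0, xxx, WV$) ⊢ (q_1, xx, V$) ⊢ (q_3, x, $)
No transition for (q_3, x, top $); M blocks with input x remaining.

stuck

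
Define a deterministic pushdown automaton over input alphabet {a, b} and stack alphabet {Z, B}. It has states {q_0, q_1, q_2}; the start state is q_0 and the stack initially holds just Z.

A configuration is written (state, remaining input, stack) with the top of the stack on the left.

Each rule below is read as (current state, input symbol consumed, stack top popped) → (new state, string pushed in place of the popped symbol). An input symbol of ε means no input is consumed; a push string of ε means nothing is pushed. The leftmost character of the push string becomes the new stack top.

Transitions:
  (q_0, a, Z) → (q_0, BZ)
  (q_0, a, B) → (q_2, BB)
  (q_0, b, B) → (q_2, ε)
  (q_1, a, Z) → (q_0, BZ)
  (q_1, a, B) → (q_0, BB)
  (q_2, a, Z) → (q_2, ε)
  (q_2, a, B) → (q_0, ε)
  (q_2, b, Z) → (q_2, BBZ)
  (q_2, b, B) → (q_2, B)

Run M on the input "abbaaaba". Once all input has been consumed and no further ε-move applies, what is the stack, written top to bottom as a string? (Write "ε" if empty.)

ε

(q_0, abbaaaba, Z) ⊢ (q_0, bbaaaba, BZ) ⊢ (q_2, baaaba, Z) ⊢ (q_2, aaaba, BBZ) ⊢ (q_0, aaba, BZ) ⊢ (q_2, aba, BBZ) ⊢ (q_0, ba, BZ) ⊢ (q_2, a, Z) ⊢ (q_2, ε, ε)
All input consumed in state q_2 with stack ε.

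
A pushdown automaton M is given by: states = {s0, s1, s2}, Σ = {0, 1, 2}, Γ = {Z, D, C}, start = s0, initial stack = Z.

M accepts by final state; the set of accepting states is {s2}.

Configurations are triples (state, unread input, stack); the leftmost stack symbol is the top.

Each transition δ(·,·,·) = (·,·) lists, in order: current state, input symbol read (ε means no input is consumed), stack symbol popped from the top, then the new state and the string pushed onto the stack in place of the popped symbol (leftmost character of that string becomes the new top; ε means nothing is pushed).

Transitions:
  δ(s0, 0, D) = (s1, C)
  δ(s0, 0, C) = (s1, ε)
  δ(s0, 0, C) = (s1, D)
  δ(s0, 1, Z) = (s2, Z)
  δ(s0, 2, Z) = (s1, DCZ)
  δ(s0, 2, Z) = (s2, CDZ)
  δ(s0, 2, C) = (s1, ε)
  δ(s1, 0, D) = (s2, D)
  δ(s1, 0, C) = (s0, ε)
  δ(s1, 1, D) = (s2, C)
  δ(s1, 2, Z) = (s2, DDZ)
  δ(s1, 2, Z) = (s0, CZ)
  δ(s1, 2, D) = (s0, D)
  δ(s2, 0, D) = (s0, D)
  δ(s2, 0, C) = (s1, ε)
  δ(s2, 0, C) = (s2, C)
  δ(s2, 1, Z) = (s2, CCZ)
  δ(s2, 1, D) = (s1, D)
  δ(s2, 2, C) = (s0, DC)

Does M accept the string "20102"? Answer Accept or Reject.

One accepting computation: (s0, 20102, Z) ⊢ (s2, 0102, CDZ) ⊢ (s1, 102, DZ) ⊢ (s2, 02, CZ) ⊢ (s1, 2, Z) ⊢ (s2, ε, DDZ)
All input consumed and state s2 ∈ F.

Accept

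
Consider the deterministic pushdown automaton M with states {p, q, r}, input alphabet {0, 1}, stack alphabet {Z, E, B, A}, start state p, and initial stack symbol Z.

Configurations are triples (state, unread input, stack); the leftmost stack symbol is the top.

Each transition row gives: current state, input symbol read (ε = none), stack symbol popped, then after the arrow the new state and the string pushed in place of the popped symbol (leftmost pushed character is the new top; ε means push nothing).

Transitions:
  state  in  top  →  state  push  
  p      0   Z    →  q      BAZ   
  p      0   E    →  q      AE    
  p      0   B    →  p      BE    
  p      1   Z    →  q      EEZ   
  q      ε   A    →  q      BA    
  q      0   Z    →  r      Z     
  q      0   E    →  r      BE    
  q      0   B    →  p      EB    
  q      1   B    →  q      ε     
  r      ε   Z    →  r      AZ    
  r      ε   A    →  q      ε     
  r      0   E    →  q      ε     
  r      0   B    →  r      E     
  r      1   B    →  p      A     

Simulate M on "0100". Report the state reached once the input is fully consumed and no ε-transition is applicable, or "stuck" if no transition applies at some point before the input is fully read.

(p, 0100, Z) ⊢ (q, 100, BAZ) ⊢ (q, 00, AZ) ⊢ (q, 00, BAZ) ⊢ (p, 0, EBAZ) ⊢ (q, ε, AEBAZ) ⊢ (q, ε, BAEBAZ)
All input consumed; M is in state q.

q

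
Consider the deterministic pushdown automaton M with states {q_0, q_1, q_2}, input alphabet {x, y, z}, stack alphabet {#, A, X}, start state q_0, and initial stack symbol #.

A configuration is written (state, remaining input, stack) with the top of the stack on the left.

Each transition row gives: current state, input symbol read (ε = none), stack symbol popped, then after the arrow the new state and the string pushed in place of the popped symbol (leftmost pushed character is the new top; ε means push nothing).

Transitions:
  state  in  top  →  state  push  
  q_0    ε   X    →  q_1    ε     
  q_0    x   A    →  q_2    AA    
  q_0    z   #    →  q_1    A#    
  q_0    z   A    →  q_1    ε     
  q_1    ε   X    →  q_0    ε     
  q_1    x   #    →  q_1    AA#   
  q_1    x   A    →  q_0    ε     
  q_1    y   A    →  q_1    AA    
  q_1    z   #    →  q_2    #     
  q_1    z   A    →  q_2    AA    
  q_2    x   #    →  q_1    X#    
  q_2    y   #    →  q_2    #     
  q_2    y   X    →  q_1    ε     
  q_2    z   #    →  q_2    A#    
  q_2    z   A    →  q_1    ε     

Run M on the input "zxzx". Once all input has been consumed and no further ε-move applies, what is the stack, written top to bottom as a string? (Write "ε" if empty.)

(q_0, zxzx, #)
  read z, top #: go to q_1, push A# → (q_1, xzx, A#)
  read x, top A: go to q_0, push ε → (q_0, zx, #)
  read z, top #: go to q_1, push A# → (q_1, x, A#)
  read x, top A: go to q_0, push ε → (q_0, ε, #)
All input consumed in state q_0 with stack #.

#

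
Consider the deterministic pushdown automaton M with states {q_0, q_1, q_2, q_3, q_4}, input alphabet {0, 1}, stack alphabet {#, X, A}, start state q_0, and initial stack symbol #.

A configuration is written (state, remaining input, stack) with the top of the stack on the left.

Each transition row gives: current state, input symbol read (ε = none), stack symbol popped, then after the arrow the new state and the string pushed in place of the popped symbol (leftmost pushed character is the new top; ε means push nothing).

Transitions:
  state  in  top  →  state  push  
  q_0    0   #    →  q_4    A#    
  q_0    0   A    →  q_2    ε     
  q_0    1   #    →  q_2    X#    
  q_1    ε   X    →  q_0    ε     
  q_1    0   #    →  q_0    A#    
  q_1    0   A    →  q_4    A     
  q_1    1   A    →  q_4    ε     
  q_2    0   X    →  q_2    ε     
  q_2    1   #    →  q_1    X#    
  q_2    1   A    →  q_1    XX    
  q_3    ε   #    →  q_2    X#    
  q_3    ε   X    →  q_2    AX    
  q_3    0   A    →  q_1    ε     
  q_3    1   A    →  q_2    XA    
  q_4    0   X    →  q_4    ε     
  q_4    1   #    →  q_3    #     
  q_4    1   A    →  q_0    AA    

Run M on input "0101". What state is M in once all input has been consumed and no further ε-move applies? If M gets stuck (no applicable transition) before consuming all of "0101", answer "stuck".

(q_0, 0101, #)
  read 0, top #: go to q_4, push A# → (q_4, 101, A#)
  read 1, top A: go to q_0, push AA → (q_0, 01, AA#)
  read 0, top A: go to q_2, push ε → (q_2, 1, A#)
  read 1, top A: go to q_1, push XX → (q_1, ε, XX#)
  ε-move, top X: go to q_0, push ε → (q_0, ε, X#)
All input consumed; M is in state q_0.

q_0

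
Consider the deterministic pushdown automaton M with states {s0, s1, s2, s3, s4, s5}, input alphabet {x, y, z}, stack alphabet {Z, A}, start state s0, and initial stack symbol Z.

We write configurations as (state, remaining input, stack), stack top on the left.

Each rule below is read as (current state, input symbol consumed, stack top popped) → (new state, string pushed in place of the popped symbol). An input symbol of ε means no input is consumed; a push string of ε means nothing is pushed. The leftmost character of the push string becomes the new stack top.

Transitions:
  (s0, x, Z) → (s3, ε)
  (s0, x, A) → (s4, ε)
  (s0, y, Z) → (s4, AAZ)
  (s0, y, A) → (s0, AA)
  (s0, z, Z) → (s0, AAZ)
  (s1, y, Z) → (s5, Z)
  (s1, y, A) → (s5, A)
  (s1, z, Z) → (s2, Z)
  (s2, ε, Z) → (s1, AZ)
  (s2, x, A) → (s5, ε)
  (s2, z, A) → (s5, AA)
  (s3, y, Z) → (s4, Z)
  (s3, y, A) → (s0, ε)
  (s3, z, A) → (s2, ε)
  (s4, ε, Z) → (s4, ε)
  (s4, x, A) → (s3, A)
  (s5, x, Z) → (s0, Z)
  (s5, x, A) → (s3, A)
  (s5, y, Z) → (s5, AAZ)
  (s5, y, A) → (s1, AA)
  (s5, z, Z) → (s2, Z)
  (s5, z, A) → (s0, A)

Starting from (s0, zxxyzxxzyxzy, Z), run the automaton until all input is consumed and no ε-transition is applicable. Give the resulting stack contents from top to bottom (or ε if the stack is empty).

AZ

(s0, zxxyzxxzyxzy, Z)
  read z, top Z: go to s0, push AAZ → (s0, xxyzxxzyxzy, AAZ)
  read x, top A: go to s4, push ε → (s4, xyzxxzyxzy, AZ)
  read x, top A: go to s3, push A → (s3, yzxxzyxzy, AZ)
  read y, top A: go to s0, push ε → (s0, zxxzyxzy, Z)
  read z, top Z: go to s0, push AAZ → (s0, xxzyxzy, AAZ)
  read x, top A: go to s4, push ε → (s4, xzyxzy, AZ)
  read x, top A: go to s3, push A → (s3, zyxzy, AZ)
  read z, top A: go to s2, push ε → (s2, yxzy, Z)
  ε-move, top Z: go to s1, push AZ → (s1, yxzy, AZ)
  read y, top A: go to s5, push A → (s5, xzy, AZ)
  read x, top A: go to s3, push A → (s3, zy, AZ)
  read z, top A: go to s2, push ε → (s2, y, Z)
  ε-move, top Z: go to s1, push AZ → (s1, y, AZ)
  read y, top A: go to s5, push A → (s5, ε, AZ)
All input consumed in state s5 with stack AZ.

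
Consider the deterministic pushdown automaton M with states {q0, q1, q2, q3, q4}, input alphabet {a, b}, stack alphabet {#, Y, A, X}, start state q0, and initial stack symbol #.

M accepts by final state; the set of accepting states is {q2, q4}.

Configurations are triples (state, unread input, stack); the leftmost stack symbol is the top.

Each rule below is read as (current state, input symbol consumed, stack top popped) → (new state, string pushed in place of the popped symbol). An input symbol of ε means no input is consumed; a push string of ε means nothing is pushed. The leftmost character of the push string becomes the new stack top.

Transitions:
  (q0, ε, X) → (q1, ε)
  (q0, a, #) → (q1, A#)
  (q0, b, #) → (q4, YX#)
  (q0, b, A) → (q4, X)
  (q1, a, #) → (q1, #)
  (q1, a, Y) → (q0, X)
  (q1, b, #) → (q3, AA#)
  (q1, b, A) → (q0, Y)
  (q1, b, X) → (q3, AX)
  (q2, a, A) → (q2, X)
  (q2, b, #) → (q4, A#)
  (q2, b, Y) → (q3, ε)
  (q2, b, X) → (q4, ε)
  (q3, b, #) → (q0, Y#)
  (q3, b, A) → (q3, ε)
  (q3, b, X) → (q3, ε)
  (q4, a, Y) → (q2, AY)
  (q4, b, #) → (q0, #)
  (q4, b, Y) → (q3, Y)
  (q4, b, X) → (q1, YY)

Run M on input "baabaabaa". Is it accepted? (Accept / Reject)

(q0, baabaabaa, #) ⊢ (q4, aabaabaa, YX#) ⊢ (q2, abaabaa, AYX#) ⊢ (q2, baabaa, XYX#) ⊢ (q4, aabaa, YX#) ⊢ (q2, abaa, AYX#) ⊢ (q2, baa, XYX#) ⊢ (q4, aa, YX#) ⊢ (q2, a, AYX#) ⊢ (q2, ε, XYX#)
All input consumed; state q2 ∈ F.

Accept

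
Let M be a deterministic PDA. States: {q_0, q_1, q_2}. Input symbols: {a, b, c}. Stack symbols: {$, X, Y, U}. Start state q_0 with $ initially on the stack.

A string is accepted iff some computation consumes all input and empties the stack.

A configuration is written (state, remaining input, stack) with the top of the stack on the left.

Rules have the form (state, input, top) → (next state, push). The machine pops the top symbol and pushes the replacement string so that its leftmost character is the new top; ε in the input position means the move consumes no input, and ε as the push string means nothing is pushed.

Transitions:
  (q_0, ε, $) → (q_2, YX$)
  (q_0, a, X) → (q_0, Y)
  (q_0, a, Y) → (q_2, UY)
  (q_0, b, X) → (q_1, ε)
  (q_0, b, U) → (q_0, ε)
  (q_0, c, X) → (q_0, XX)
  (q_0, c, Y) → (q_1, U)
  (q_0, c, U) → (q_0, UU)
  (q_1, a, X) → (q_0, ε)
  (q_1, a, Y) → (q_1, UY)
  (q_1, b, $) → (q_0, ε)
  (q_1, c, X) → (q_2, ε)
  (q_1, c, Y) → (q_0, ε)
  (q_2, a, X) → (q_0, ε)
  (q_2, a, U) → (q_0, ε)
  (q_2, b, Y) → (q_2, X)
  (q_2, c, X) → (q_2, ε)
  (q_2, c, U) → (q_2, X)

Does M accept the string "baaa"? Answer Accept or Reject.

Reject

(q_0, baaa, $) ⊢ (q_2, baaa, YX$) ⊢ (q_2, aaa, XX$) ⊢ (q_0, aa, X$) ⊢ (q_0, a, Y$) ⊢ (q_2, ε, UY$)
All input consumed; stack is UY$, not empty, and no further ε-move applies.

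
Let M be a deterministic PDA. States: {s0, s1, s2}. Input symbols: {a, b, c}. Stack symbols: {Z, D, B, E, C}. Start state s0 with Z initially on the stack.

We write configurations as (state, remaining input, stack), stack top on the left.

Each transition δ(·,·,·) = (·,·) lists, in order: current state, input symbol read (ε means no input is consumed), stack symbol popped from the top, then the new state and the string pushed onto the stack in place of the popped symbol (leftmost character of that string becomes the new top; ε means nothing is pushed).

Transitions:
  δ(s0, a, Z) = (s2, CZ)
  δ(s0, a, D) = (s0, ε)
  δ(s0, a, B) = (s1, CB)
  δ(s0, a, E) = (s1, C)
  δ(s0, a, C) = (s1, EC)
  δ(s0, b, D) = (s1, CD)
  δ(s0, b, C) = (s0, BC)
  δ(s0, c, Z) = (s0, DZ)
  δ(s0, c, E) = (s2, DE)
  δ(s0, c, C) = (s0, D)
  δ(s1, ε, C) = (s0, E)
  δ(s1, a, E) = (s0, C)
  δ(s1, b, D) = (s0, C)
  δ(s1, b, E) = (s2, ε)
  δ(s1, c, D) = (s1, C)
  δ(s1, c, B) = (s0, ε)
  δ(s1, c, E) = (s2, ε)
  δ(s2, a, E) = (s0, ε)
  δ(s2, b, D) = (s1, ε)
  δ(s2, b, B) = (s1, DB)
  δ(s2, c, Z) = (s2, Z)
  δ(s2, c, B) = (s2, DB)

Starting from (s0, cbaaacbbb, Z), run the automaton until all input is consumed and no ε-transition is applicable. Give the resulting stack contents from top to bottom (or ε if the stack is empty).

(s0, cbaaacbbb, Z)
  read c, top Z: go to s0, push DZ → (s0, baaacbbb, DZ)
  read b, top D: go to s1, push CD → (s1, aaacbbb, CDZ)
  ε-move, top C: go to s0, push E → (s0, aaacbbb, EDZ)
  read a, top E: go to s1, push C → (s1, aacbbb, CDZ)
  ε-move, top C: go to s0, push E → (s0, aacbbb, EDZ)
  read a, top E: go to s1, push C → (s1, acbbb, CDZ)
  ε-move, top C: go to s0, push E → (s0, acbbb, EDZ)
  read a, top E: go to s1, push C → (s1, cbbb, CDZ)
  ε-move, top C: go to s0, push E → (s0, cbbb, EDZ)
  read c, top E: go to s2, push DE → (s2, bbb, DEDZ)
  read b, top D: go to s1, push ε → (s1, bb, EDZ)
  read b, top E: go to s2, push ε → (s2, b, DZ)
  read b, top D: go to s1, push ε → (s1, ε, Z)
All input consumed in state s1 with stack Z.

Z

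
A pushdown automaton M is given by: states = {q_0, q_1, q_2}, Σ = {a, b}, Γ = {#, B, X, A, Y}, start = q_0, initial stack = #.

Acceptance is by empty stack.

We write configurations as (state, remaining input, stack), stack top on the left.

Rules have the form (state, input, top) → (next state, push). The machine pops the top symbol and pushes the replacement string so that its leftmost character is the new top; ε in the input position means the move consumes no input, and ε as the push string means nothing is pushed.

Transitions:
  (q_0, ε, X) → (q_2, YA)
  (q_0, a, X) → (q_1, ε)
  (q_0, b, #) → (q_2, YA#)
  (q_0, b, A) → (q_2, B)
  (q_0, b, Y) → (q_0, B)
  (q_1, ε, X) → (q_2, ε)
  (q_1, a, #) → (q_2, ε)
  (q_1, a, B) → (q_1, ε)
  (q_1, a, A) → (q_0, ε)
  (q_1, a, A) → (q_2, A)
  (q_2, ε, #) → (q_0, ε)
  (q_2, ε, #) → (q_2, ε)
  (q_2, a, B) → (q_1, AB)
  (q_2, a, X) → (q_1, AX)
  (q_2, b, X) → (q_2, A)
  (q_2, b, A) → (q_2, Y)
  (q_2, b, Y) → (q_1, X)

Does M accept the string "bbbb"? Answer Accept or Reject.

One accepting computation: (q_0, bbbb, #) ⊢ (q_2, bbb, YA#) ⊢ (q_1, bb, XA#) ⊢ (q_2, bb, A#) ⊢ (q_2, b, Y#) ⊢ (q_1, ε, X#) ⊢ (q_2, ε, #) ⊢ (q_0, ε, ε)
All input consumed and the stack is empty.

Accept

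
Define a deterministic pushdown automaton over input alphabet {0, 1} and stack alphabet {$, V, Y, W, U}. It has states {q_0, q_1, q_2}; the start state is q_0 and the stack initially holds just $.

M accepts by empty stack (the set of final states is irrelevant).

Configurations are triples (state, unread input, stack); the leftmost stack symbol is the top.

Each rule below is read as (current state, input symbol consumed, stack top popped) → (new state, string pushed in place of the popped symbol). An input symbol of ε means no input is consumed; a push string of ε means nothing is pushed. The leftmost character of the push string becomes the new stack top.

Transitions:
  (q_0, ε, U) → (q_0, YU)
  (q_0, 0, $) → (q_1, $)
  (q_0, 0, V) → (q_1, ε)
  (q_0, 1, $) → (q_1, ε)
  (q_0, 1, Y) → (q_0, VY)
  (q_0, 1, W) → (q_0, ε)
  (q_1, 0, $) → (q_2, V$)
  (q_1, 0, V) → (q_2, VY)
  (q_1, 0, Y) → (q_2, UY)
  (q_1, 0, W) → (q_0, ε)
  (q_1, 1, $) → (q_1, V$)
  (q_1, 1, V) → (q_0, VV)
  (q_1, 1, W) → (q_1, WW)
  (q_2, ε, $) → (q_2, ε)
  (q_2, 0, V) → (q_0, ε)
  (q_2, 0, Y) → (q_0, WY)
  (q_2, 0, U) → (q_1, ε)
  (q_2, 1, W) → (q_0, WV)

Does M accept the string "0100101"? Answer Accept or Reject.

(q_0, 0100101, $)
  read 0, top $: go to q_1, push $ → (q_1, 100101, $)
  read 1, top $: go to q_1, push V$ → (q_1, 00101, V$)
  read 0, top V: go to q_2, push VY → (q_2, 0101, VY$)
  read 0, top V: go to q_0, push ε → (q_0, 101, Y$)
  read 1, top Y: go to q_0, push VY → (q_0, 01, VY$)
  read 0, top V: go to q_1, push ε → (q_1, 1, Y$)
No transition applies at (q_1, 1, Y$); input not fully consumed.

Reject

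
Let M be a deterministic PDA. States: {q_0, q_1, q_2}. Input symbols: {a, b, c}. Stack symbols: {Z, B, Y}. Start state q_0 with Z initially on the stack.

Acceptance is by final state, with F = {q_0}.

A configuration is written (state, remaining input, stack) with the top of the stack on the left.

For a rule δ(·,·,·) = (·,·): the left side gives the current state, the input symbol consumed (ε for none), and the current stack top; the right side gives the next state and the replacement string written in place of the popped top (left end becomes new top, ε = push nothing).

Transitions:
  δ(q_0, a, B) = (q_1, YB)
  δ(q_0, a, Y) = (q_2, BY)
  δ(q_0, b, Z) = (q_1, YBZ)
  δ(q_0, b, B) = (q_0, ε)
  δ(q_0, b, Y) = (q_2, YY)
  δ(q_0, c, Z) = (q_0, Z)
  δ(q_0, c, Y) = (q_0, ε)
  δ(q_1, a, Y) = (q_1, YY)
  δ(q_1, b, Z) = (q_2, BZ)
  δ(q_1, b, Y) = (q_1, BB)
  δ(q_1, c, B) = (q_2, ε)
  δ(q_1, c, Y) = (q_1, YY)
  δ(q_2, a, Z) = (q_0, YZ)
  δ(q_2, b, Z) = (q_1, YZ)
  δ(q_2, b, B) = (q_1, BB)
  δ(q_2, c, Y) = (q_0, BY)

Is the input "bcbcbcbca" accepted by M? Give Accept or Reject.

Reject

(q_0, bcbcbcbca, Z) ⊢ (q_1, cbcbcbca, YBZ) ⊢ (q_1, bcbcbca, YYBZ) ⊢ (q_1, cbcbca, BBYBZ) ⊢ (q_2, bcbca, BYBZ) ⊢ (q_1, cbca, BBYBZ) ⊢ (q_2, bca, BYBZ) ⊢ (q_1, ca, BBYBZ) ⊢ (q_2, a, BYBZ)
No transition applies at (q_2, a, BYBZ); input not fully consumed.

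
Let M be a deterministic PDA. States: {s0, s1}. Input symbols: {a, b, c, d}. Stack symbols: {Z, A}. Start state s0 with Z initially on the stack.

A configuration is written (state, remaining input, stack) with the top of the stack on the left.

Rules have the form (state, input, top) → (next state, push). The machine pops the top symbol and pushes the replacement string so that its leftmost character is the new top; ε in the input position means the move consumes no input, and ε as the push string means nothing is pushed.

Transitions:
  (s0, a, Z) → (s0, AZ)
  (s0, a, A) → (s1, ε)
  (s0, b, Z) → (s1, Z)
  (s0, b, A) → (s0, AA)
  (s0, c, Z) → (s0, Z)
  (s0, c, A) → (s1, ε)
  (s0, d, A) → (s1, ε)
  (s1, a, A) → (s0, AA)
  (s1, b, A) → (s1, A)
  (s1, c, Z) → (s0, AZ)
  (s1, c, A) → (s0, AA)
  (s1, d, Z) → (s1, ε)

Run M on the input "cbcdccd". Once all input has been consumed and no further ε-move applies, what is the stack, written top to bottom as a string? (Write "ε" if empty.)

(s0, cbcdccd, Z)
  read c, top Z: go to s0, push Z → (s0, bcdccd, Z)
  read b, top Z: go to s1, push Z → (s1, cdccd, Z)
  read c, top Z: go to s0, push AZ → (s0, dccd, AZ)
  read d, top A: go to s1, push ε → (s1, ccd, Z)
  read c, top Z: go to s0, push AZ → (s0, cd, AZ)
  read c, top A: go to s1, push ε → (s1, d, Z)
  read d, top Z: go to s1, push ε → (s1, ε, ε)
All input consumed in state s1 with stack ε.

ε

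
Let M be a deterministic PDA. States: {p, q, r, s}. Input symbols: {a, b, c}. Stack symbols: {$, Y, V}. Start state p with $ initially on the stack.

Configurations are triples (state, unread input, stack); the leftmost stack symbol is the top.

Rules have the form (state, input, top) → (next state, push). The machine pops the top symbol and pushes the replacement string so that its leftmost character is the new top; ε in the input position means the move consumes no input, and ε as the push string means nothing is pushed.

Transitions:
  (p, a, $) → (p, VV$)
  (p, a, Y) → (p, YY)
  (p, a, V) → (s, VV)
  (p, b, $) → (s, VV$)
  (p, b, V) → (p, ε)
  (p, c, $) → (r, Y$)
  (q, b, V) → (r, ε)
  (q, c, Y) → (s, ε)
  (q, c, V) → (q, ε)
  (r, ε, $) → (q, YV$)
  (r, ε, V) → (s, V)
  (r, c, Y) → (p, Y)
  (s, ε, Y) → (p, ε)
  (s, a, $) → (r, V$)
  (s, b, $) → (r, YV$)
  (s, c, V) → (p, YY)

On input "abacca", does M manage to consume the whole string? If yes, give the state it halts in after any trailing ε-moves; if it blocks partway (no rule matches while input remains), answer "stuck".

(p, abacca, $)
  read a, top $: go to p, push VV$ → (p, bacca, VV$)
  read b, top V: go to p, push ε → (p, acca, V$)
  read a, top V: go to s, push VV → (s, cca, VV$)
  read c, top V: go to p, push YY → (p, ca, YYV$)
No transition for (p, c, top Y); M blocks with input ca remaining.

stuck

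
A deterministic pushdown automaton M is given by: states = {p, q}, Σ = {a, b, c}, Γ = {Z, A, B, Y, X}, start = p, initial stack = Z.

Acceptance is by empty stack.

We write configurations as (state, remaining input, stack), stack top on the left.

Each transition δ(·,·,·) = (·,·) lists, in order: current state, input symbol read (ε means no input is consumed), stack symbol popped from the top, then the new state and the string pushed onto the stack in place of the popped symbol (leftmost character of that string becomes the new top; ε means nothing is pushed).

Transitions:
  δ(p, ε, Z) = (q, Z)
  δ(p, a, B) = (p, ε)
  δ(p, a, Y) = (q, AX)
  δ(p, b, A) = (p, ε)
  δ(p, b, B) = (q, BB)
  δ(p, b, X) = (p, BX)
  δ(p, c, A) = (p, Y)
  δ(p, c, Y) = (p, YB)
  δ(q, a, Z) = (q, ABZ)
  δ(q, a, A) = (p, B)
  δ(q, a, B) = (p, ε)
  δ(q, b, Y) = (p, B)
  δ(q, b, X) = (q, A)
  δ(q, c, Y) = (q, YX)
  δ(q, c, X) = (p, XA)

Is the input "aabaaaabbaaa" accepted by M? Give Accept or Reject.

(p, aabaaaabbaaa, Z) ⊢ (q, aabaaaabbaaa, Z) ⊢ (q, abaaaabbaaa, ABZ) ⊢ (p, baaaabbaaa, BBZ) ⊢ (q, aaaabbaaa, BBBZ) ⊢ (p, aaabbaaa, BBZ) ⊢ (p, aabbaaa, BZ) ⊢ (p, abbaaa, Z) ⊢ (q, abbaaa, Z) ⊢ (q, bbaaa, ABZ)
No transition applies at (q, bbaaa, ABZ); input not fully consumed.

Reject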